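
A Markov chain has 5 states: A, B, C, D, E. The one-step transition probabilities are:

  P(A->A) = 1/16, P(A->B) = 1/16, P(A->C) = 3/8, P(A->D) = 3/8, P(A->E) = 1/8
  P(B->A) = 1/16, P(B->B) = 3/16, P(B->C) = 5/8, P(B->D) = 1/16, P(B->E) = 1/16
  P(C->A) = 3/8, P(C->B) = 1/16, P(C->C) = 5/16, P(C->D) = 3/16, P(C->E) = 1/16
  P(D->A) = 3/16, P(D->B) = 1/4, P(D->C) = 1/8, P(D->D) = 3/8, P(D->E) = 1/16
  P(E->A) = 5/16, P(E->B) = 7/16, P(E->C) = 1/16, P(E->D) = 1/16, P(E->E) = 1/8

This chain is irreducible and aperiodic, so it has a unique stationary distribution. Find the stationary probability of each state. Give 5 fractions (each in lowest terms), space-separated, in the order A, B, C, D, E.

Answer: 13042/62213 9826/62213 19245/62213 15083/62213 5017/62213

Derivation:
The stationary distribution satisfies pi = pi * P, i.e.:
  pi_A = 1/16*pi_A + 1/16*pi_B + 3/8*pi_C + 3/16*pi_D + 5/16*pi_E
  pi_B = 1/16*pi_A + 3/16*pi_B + 1/16*pi_C + 1/4*pi_D + 7/16*pi_E
  pi_C = 3/8*pi_A + 5/8*pi_B + 5/16*pi_C + 1/8*pi_D + 1/16*pi_E
  pi_D = 3/8*pi_A + 1/16*pi_B + 3/16*pi_C + 3/8*pi_D + 1/16*pi_E
  pi_E = 1/8*pi_A + 1/16*pi_B + 1/16*pi_C + 1/16*pi_D + 1/8*pi_E
with normalization: pi_A + pi_B + pi_C + pi_D + pi_E = 1.

Using the first 4 balance equations plus normalization, the linear system A*pi = b is:
  [-15/16, 1/16, 3/8, 3/16, 5/16] . pi = 0
  [1/16, -13/16, 1/16, 1/4, 7/16] . pi = 0
  [3/8, 5/8, -11/16, 1/8, 1/16] . pi = 0
  [3/8, 1/16, 3/16, -5/8, 1/16] . pi = 0
  [1, 1, 1, 1, 1] . pi = 1

Solving yields:
  pi_A = 13042/62213
  pi_B = 9826/62213
  pi_C = 19245/62213
  pi_D = 15083/62213
  pi_E = 5017/62213

Verification (pi * P):
  13042/62213*1/16 + 9826/62213*1/16 + 19245/62213*3/8 + 15083/62213*3/16 + 5017/62213*5/16 = 13042/62213 = pi_A  (ok)
  13042/62213*1/16 + 9826/62213*3/16 + 19245/62213*1/16 + 15083/62213*1/4 + 5017/62213*7/16 = 9826/62213 = pi_B  (ok)
  13042/62213*3/8 + 9826/62213*5/8 + 19245/62213*5/16 + 15083/62213*1/8 + 5017/62213*1/16 = 19245/62213 = pi_C  (ok)
  13042/62213*3/8 + 9826/62213*1/16 + 19245/62213*3/16 + 15083/62213*3/8 + 5017/62213*1/16 = 15083/62213 = pi_D  (ok)
  13042/62213*1/8 + 9826/62213*1/16 + 19245/62213*1/16 + 15083/62213*1/16 + 5017/62213*1/8 = 5017/62213 = pi_E  (ok)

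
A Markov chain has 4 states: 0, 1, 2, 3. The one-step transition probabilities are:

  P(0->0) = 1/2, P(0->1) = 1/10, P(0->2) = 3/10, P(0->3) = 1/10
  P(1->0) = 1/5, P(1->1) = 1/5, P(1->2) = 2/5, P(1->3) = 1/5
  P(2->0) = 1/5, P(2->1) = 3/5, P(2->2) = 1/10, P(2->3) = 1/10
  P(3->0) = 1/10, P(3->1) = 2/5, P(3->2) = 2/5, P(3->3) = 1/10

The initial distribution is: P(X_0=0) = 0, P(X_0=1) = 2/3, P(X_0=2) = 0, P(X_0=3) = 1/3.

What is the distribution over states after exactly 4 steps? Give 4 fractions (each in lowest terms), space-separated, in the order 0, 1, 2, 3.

Answer: 7903/30000 4813/15000 8549/30000 1961/15000

Derivation:
Propagating the distribution step by step (d_{t+1} = d_t * P):
d_0 = (0=0, 1=2/3, 2=0, 3=1/3)
  d_1[0] = 0*1/2 + 2/3*1/5 + 0*1/5 + 1/3*1/10 = 1/6
  d_1[1] = 0*1/10 + 2/3*1/5 + 0*3/5 + 1/3*2/5 = 4/15
  d_1[2] = 0*3/10 + 2/3*2/5 + 0*1/10 + 1/3*2/5 = 2/5
  d_1[3] = 0*1/10 + 2/3*1/5 + 0*1/10 + 1/3*1/10 = 1/6
d_1 = (0=1/6, 1=4/15, 2=2/5, 3=1/6)
  d_2[0] = 1/6*1/2 + 4/15*1/5 + 2/5*1/5 + 1/6*1/10 = 7/30
  d_2[1] = 1/6*1/10 + 4/15*1/5 + 2/5*3/5 + 1/6*2/5 = 113/300
  d_2[2] = 1/6*3/10 + 4/15*2/5 + 2/5*1/10 + 1/6*2/5 = 79/300
  d_2[3] = 1/6*1/10 + 4/15*1/5 + 2/5*1/10 + 1/6*1/10 = 19/150
d_2 = (0=7/30, 1=113/300, 2=79/300, 3=19/150)
  d_3[0] = 7/30*1/2 + 113/300*1/5 + 79/300*1/5 + 19/150*1/10 = 193/750
  d_3[1] = 7/30*1/10 + 113/300*1/5 + 79/300*3/5 + 19/150*2/5 = 461/1500
  d_3[2] = 7/30*3/10 + 113/300*2/5 + 79/300*1/10 + 19/150*2/5 = 893/3000
  d_3[3] = 7/30*1/10 + 113/300*1/5 + 79/300*1/10 + 19/150*1/10 = 413/3000
d_3 = (0=193/750, 1=461/1500, 2=893/3000, 3=413/3000)
  d_4[0] = 193/750*1/2 + 461/1500*1/5 + 893/3000*1/5 + 413/3000*1/10 = 7903/30000
  d_4[1] = 193/750*1/10 + 461/1500*1/5 + 893/3000*3/5 + 413/3000*2/5 = 4813/15000
  d_4[2] = 193/750*3/10 + 461/1500*2/5 + 893/3000*1/10 + 413/3000*2/5 = 8549/30000
  d_4[3] = 193/750*1/10 + 461/1500*1/5 + 893/3000*1/10 + 413/3000*1/10 = 1961/15000
d_4 = (0=7903/30000, 1=4813/15000, 2=8549/30000, 3=1961/15000)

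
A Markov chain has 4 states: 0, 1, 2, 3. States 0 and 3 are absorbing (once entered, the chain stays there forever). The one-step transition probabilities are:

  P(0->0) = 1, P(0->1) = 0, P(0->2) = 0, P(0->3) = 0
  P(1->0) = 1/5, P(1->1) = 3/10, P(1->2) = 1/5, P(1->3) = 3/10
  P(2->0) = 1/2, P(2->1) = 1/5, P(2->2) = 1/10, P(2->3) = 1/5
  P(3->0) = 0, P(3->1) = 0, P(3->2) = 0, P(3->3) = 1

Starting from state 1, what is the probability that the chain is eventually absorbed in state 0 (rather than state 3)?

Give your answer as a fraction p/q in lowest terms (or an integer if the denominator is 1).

Let a_i = P(absorbed in 0 | start in state i).
Boundary conditions: a_0 = 1, a_3 = 0.
For each transient state i, a_i = sum_j P(i->j) * a_j:
  a_1 = 1/5*a_0 + 3/10*a_1 + 1/5*a_2 + 3/10*a_3
  a_2 = 1/2*a_0 + 1/5*a_1 + 1/10*a_2 + 1/5*a_3

Substituting a_0 = 1 and a_3 = 0, rearrange to (I - Q) a = r where r[i] = P(i -> 0):
  [7/10, -1/5] . (a_1, a_2) = 1/5
  [-1/5, 9/10] . (a_1, a_2) = 1/2

Solving yields:
  a_1 = 28/59
  a_2 = 39/59

Starting state is 1, so the absorption probability is a_1 = 28/59.

Answer: 28/59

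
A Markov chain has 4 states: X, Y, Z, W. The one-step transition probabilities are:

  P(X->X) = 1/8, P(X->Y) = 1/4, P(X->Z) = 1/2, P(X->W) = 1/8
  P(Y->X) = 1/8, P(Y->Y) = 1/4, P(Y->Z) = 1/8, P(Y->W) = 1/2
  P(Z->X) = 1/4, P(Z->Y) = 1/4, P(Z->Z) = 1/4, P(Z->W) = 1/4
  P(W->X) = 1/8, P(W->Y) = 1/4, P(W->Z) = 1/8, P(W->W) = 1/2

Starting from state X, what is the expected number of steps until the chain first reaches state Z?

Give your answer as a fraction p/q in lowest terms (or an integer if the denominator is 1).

Let h_i = expected steps to first reach Z from state i.
Boundary: h_Z = 0.
First-step equations for the other states:
  h_X = 1 + 1/8*h_X + 1/4*h_Y + 1/2*h_Z + 1/8*h_W
  h_Y = 1 + 1/8*h_X + 1/4*h_Y + 1/8*h_Z + 1/2*h_W
  h_W = 1 + 1/8*h_X + 1/4*h_Y + 1/8*h_Z + 1/2*h_W

Substituting h_Z = 0 and rearranging gives the linear system (I - Q) h = 1:
  [7/8, -1/4, -1/8] . (h_X, h_Y, h_W) = 1
  [-1/8, 3/4, -1/2] . (h_X, h_Y, h_W) = 1
  [-1/8, -1/4, 1/2] . (h_X, h_Y, h_W) = 1

Solving yields:
  h_X = 40/11
  h_Y = 64/11
  h_W = 64/11

Starting state is X, so the expected hitting time is h_X = 40/11.

Answer: 40/11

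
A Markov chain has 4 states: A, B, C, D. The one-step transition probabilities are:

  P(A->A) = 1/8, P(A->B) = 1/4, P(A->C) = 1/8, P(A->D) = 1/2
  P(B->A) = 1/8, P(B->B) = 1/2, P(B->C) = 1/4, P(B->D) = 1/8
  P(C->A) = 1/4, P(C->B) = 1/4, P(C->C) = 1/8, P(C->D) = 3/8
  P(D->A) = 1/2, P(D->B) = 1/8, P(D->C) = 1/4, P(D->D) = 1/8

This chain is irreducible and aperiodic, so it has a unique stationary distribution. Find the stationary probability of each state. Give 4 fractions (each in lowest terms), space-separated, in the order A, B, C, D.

Answer: 127/509 147/509 99/509 136/509

Derivation:
The stationary distribution satisfies pi = pi * P, i.e.:
  pi_A = 1/8*pi_A + 1/8*pi_B + 1/4*pi_C + 1/2*pi_D
  pi_B = 1/4*pi_A + 1/2*pi_B + 1/4*pi_C + 1/8*pi_D
  pi_C = 1/8*pi_A + 1/4*pi_B + 1/8*pi_C + 1/4*pi_D
  pi_D = 1/2*pi_A + 1/8*pi_B + 3/8*pi_C + 1/8*pi_D
with normalization: pi_A + pi_B + pi_C + pi_D = 1.

Using the first 3 balance equations plus normalization, the linear system A*pi = b is:
  [-7/8, 1/8, 1/4, 1/2] . pi = 0
  [1/4, -1/2, 1/4, 1/8] . pi = 0
  [1/8, 1/4, -7/8, 1/4] . pi = 0
  [1, 1, 1, 1] . pi = 1

Solving yields:
  pi_A = 127/509
  pi_B = 147/509
  pi_C = 99/509
  pi_D = 136/509

Verification (pi * P):
  127/509*1/8 + 147/509*1/8 + 99/509*1/4 + 136/509*1/2 = 127/509 = pi_A  (ok)
  127/509*1/4 + 147/509*1/2 + 99/509*1/4 + 136/509*1/8 = 147/509 = pi_B  (ok)
  127/509*1/8 + 147/509*1/4 + 99/509*1/8 + 136/509*1/4 = 99/509 = pi_C  (ok)
  127/509*1/2 + 147/509*1/8 + 99/509*3/8 + 136/509*1/8 = 136/509 = pi_D  (ok)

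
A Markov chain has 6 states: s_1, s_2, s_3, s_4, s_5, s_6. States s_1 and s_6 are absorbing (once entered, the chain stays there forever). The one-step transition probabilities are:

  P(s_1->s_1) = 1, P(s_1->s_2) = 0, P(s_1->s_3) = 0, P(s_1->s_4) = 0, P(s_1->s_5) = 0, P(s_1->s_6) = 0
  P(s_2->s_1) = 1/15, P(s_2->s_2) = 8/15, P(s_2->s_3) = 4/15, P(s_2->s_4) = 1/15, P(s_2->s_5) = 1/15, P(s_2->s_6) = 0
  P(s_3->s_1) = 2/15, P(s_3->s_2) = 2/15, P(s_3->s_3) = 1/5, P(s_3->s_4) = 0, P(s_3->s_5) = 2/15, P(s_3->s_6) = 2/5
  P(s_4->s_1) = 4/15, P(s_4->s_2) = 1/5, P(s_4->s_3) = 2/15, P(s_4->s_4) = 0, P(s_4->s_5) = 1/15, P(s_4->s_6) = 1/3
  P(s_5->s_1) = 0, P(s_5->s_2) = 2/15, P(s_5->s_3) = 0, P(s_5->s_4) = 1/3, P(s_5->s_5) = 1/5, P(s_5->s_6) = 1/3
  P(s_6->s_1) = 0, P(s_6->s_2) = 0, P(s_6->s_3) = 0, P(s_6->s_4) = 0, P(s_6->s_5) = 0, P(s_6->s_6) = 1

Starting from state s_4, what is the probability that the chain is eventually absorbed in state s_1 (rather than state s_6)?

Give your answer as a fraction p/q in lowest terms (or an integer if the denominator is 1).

Let a_i = P(absorbed in s_1 | start in state i).
Boundary conditions: a_s_1 = 1, a_s_6 = 0.
For each transient state i, a_i = sum_j P(i->j) * a_j:
  a_s_2 = 1/15*a_s_1 + 8/15*a_s_2 + 4/15*a_s_3 + 1/15*a_s_4 + 1/15*a_s_5 + 0*a_s_6
  a_s_3 = 2/15*a_s_1 + 2/15*a_s_2 + 1/5*a_s_3 + 0*a_s_4 + 2/15*a_s_5 + 2/5*a_s_6
  a_s_4 = 4/15*a_s_1 + 1/5*a_s_2 + 2/15*a_s_3 + 0*a_s_4 + 1/15*a_s_5 + 1/3*a_s_6
  a_s_5 = 0*a_s_1 + 2/15*a_s_2 + 0*a_s_3 + 1/3*a_s_4 + 1/5*a_s_5 + 1/3*a_s_6

Substituting a_s_1 = 1 and a_s_6 = 0, rearrange to (I - Q) a = r where r[i] = P(i -> s_1):
  [7/15, -4/15, -1/15, -1/15] . (a_s_2, a_s_3, a_s_4, a_s_5) = 1/15
  [-2/15, 4/5, 0, -2/15] . (a_s_2, a_s_3, a_s_4, a_s_5) = 2/15
  [-1/5, -2/15, 1, -1/15] . (a_s_2, a_s_3, a_s_4, a_s_5) = 4/15
  [-2/15, 0, -1/3, 4/5] . (a_s_2, a_s_3, a_s_4, a_s_5) = 0

Solving yields:
  a_s_2 = 1131/2932
  a_s_3 = 789/2932
  a_s_4 = 579/1466
  a_s_5 = 671/2932

Starting state is s_4, so the absorption probability is a_s_4 = 579/1466.

Answer: 579/1466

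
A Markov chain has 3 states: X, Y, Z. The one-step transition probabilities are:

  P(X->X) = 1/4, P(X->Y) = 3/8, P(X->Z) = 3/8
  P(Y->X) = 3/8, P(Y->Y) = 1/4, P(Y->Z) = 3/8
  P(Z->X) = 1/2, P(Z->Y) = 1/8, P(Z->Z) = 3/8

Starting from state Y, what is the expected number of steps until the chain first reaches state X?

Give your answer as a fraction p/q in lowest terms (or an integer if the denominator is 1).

Let h_i = expected steps to first reach X from state i.
Boundary: h_X = 0.
First-step equations for the other states:
  h_Y = 1 + 3/8*h_X + 1/4*h_Y + 3/8*h_Z
  h_Z = 1 + 1/2*h_X + 1/8*h_Y + 3/8*h_Z

Substituting h_X = 0 and rearranging gives the linear system (I - Q) h = 1:
  [3/4, -3/8] . (h_Y, h_Z) = 1
  [-1/8, 5/8] . (h_Y, h_Z) = 1

Solving yields:
  h_Y = 64/27
  h_Z = 56/27

Starting state is Y, so the expected hitting time is h_Y = 64/27.

Answer: 64/27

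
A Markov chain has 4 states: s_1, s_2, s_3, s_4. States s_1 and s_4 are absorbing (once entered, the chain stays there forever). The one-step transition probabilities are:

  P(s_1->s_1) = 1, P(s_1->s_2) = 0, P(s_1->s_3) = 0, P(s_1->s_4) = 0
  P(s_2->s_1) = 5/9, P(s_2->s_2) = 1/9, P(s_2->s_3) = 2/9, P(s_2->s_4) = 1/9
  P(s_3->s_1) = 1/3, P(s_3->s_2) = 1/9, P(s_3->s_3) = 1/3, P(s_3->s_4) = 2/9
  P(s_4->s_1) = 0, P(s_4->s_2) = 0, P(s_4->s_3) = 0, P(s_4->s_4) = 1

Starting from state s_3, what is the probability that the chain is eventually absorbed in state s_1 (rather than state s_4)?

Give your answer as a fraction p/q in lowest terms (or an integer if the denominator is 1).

Let a_i = P(absorbed in s_1 | start in state i).
Boundary conditions: a_s_1 = 1, a_s_4 = 0.
For each transient state i, a_i = sum_j P(i->j) * a_j:
  a_s_2 = 5/9*a_s_1 + 1/9*a_s_2 + 2/9*a_s_3 + 1/9*a_s_4
  a_s_3 = 1/3*a_s_1 + 1/9*a_s_2 + 1/3*a_s_3 + 2/9*a_s_4

Substituting a_s_1 = 1 and a_s_4 = 0, rearrange to (I - Q) a = r where r[i] = P(i -> s_1):
  [8/9, -2/9] . (a_s_2, a_s_3) = 5/9
  [-1/9, 2/3] . (a_s_2, a_s_3) = 1/3

Solving yields:
  a_s_2 = 18/23
  a_s_3 = 29/46

Starting state is s_3, so the absorption probability is a_s_3 = 29/46.

Answer: 29/46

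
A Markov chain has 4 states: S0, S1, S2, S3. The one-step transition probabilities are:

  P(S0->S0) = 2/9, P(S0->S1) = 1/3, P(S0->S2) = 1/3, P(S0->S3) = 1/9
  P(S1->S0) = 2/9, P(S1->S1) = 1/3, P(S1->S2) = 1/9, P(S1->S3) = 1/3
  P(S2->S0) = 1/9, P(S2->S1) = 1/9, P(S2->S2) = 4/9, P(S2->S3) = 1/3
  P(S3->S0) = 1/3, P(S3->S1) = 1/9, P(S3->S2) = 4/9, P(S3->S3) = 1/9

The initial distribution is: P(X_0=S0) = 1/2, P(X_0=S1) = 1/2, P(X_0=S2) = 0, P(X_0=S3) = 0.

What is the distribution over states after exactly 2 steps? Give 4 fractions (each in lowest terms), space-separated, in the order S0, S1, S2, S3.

Answer: 2/9 19/81 25/81 19/81

Derivation:
Propagating the distribution step by step (d_{t+1} = d_t * P):
d_0 = (S0=1/2, S1=1/2, S2=0, S3=0)
  d_1[S0] = 1/2*2/9 + 1/2*2/9 + 0*1/9 + 0*1/3 = 2/9
  d_1[S1] = 1/2*1/3 + 1/2*1/3 + 0*1/9 + 0*1/9 = 1/3
  d_1[S2] = 1/2*1/3 + 1/2*1/9 + 0*4/9 + 0*4/9 = 2/9
  d_1[S3] = 1/2*1/9 + 1/2*1/3 + 0*1/3 + 0*1/9 = 2/9
d_1 = (S0=2/9, S1=1/3, S2=2/9, S3=2/9)
  d_2[S0] = 2/9*2/9 + 1/3*2/9 + 2/9*1/9 + 2/9*1/3 = 2/9
  d_2[S1] = 2/9*1/3 + 1/3*1/3 + 2/9*1/9 + 2/9*1/9 = 19/81
  d_2[S2] = 2/9*1/3 + 1/3*1/9 + 2/9*4/9 + 2/9*4/9 = 25/81
  d_2[S3] = 2/9*1/9 + 1/3*1/3 + 2/9*1/3 + 2/9*1/9 = 19/81
d_2 = (S0=2/9, S1=19/81, S2=25/81, S3=19/81)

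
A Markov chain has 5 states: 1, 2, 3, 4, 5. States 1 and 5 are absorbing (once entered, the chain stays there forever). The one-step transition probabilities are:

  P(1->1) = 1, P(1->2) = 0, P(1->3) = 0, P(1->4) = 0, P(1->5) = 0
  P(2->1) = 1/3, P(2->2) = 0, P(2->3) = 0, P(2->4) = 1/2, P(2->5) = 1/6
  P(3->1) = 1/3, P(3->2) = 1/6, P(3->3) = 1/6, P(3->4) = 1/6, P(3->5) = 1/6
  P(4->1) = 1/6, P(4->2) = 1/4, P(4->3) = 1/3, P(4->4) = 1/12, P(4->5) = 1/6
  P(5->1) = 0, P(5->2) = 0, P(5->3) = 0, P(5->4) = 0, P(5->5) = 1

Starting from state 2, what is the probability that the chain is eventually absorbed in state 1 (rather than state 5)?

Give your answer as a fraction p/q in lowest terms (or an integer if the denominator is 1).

Answer: 52/83

Derivation:
Let a_i = P(absorbed in 1 | start in state i).
Boundary conditions: a_1 = 1, a_5 = 0.
For each transient state i, a_i = sum_j P(i->j) * a_j:
  a_2 = 1/3*a_1 + 0*a_2 + 0*a_3 + 1/2*a_4 + 1/6*a_5
  a_3 = 1/3*a_1 + 1/6*a_2 + 1/6*a_3 + 1/6*a_4 + 1/6*a_5
  a_4 = 1/6*a_1 + 1/4*a_2 + 1/3*a_3 + 1/12*a_4 + 1/6*a_5

Substituting a_1 = 1 and a_5 = 0, rearrange to (I - Q) a = r where r[i] = P(i -> 1):
  [1, 0, -1/2] . (a_2, a_3, a_4) = 1/3
  [-1/6, 5/6, -1/6] . (a_2, a_3, a_4) = 1/3
  [-1/4, -1/3, 11/12] . (a_2, a_3, a_4) = 1/6

Solving yields:
  a_2 = 52/83
  a_3 = 160/249
  a_4 = 146/249

Starting state is 2, so the absorption probability is a_2 = 52/83.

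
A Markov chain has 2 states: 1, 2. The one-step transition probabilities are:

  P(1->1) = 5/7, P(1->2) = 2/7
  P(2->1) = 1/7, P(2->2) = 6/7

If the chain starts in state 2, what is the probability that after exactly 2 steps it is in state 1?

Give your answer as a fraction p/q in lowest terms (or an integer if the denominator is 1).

Answer: 11/49

Derivation:
Computing P^2 by repeated multiplication:
P^1 =
  1: [5/7, 2/7]
  2: [1/7, 6/7]
P^2 =
  1: [27/49, 22/49]
  2: [11/49, 38/49]

(P^2)[2 -> 1] = 11/49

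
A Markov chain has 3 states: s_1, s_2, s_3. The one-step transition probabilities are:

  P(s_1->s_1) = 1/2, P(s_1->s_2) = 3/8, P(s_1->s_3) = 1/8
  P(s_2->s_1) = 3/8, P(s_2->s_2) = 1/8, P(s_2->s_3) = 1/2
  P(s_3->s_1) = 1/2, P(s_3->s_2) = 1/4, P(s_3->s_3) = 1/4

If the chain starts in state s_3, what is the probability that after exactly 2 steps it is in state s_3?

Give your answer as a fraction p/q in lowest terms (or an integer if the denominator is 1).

Answer: 1/4

Derivation:
Computing P^2 by repeated multiplication:
P^1 =
  s_1: [1/2, 3/8, 1/8]
  s_2: [3/8, 1/8, 1/2]
  s_3: [1/2, 1/4, 1/4]
P^2 =
  s_1: [29/64, 17/64, 9/32]
  s_2: [31/64, 9/32, 15/64]
  s_3: [15/32, 9/32, 1/4]

(P^2)[s_3 -> s_3] = 1/4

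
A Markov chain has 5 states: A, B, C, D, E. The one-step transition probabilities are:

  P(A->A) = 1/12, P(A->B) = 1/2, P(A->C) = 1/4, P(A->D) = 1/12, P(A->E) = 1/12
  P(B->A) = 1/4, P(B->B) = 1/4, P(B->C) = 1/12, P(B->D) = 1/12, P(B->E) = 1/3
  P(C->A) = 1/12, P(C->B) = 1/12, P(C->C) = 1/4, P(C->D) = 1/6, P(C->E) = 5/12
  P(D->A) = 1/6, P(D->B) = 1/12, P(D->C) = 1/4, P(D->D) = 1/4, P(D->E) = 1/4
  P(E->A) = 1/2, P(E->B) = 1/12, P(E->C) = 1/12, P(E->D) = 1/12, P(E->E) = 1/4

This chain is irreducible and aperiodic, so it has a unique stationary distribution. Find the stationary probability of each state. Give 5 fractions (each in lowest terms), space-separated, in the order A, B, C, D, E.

The stationary distribution satisfies pi = pi * P, i.e.:
  pi_A = 1/12*pi_A + 1/4*pi_B + 1/12*pi_C + 1/6*pi_D + 1/2*pi_E
  pi_B = 1/2*pi_A + 1/4*pi_B + 1/12*pi_C + 1/12*pi_D + 1/12*pi_E
  pi_C = 1/4*pi_A + 1/12*pi_B + 1/4*pi_C + 1/4*pi_D + 1/12*pi_E
  pi_D = 1/12*pi_A + 1/12*pi_B + 1/6*pi_C + 1/4*pi_D + 1/12*pi_E
  pi_E = 1/12*pi_A + 1/3*pi_B + 5/12*pi_C + 1/4*pi_D + 1/4*pi_E
with normalization: pi_A + pi_B + pi_C + pi_D + pi_E = 1.

Using the first 4 balance equations plus normalization, the linear system A*pi = b is:
  [-11/12, 1/4, 1/12, 1/6, 1/2] . pi = 0
  [1/2, -3/4, 1/12, 1/12, 1/12] . pi = 0
  [1/4, 1/12, -3/4, 1/4, 1/12] . pi = 0
  [1/12, 1/12, 1/6, -3/4, 1/12] . pi = 0
  [1, 1, 1, 1, 1] . pi = 1

Solving yields:
  pi_A = 2273/9605
  pi_B = 2097/9605
  pi_C = 328/1921
  pi_D = 2249/19210
  pi_E = 4941/19210

Verification (pi * P):
  2273/9605*1/12 + 2097/9605*1/4 + 328/1921*1/12 + 2249/19210*1/6 + 4941/19210*1/2 = 2273/9605 = pi_A  (ok)
  2273/9605*1/2 + 2097/9605*1/4 + 328/1921*1/12 + 2249/19210*1/12 + 4941/19210*1/12 = 2097/9605 = pi_B  (ok)
  2273/9605*1/4 + 2097/9605*1/12 + 328/1921*1/4 + 2249/19210*1/4 + 4941/19210*1/12 = 328/1921 = pi_C  (ok)
  2273/9605*1/12 + 2097/9605*1/12 + 328/1921*1/6 + 2249/19210*1/4 + 4941/19210*1/12 = 2249/19210 = pi_D  (ok)
  2273/9605*1/12 + 2097/9605*1/3 + 328/1921*5/12 + 2249/19210*1/4 + 4941/19210*1/4 = 4941/19210 = pi_E  (ok)

Answer: 2273/9605 2097/9605 328/1921 2249/19210 4941/19210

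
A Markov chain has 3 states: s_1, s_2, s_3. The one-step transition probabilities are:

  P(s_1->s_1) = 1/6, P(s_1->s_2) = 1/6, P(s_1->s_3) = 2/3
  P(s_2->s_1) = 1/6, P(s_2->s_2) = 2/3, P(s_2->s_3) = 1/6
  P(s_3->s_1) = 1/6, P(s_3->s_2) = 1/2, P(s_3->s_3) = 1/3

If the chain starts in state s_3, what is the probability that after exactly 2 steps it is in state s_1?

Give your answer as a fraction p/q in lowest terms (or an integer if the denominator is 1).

Computing P^2 by repeated multiplication:
P^1 =
  s_1: [1/6, 1/6, 2/3]
  s_2: [1/6, 2/3, 1/6]
  s_3: [1/6, 1/2, 1/3]
P^2 =
  s_1: [1/6, 17/36, 13/36]
  s_2: [1/6, 5/9, 5/18]
  s_3: [1/6, 19/36, 11/36]

(P^2)[s_3 -> s_1] = 1/6

Answer: 1/6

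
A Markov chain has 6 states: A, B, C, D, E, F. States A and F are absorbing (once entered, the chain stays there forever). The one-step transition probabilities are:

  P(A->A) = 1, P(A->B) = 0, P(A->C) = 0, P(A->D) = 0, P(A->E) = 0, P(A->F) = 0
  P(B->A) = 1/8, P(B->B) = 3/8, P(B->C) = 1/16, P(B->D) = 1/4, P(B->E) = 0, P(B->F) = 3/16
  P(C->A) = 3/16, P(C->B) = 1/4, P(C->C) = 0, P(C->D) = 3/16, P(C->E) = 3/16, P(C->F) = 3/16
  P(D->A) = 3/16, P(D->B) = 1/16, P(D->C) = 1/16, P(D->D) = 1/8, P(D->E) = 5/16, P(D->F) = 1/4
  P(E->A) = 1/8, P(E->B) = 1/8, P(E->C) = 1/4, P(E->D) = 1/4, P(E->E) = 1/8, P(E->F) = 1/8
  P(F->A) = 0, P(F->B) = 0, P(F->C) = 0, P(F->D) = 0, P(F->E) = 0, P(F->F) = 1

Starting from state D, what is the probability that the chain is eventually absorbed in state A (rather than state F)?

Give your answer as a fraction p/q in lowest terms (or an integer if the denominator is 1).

Answer: 2480/5603

Derivation:
Let a_i = P(absorbed in A | start in state i).
Boundary conditions: a_A = 1, a_F = 0.
For each transient state i, a_i = sum_j P(i->j) * a_j:
  a_B = 1/8*a_A + 3/8*a_B + 1/16*a_C + 1/4*a_D + 0*a_E + 3/16*a_F
  a_C = 3/16*a_A + 1/4*a_B + 0*a_C + 3/16*a_D + 3/16*a_E + 3/16*a_F
  a_D = 3/16*a_A + 1/16*a_B + 1/16*a_C + 1/8*a_D + 5/16*a_E + 1/4*a_F
  a_E = 1/8*a_A + 1/8*a_B + 1/4*a_C + 1/4*a_D + 1/8*a_E + 1/8*a_F

Substituting a_A = 1 and a_F = 0, rearrange to (I - Q) a = r where r[i] = P(i -> A):
  [5/8, -1/16, -1/4, 0] . (a_B, a_C, a_D, a_E) = 1/8
  [-1/4, 1, -3/16, -3/16] . (a_B, a_C, a_D, a_E) = 3/16
  [-1/16, -1/16, 7/8, -5/16] . (a_B, a_C, a_D, a_E) = 3/16
  [-1/8, -1/4, -1/4, 7/8] . (a_B, a_C, a_D, a_E) = 1/8

Solving yields:
  a_B = 2372/5603
  a_C = 2594/5603
  a_D = 2480/5603
  a_E = 2589/5603

Starting state is D, so the absorption probability is a_D = 2480/5603.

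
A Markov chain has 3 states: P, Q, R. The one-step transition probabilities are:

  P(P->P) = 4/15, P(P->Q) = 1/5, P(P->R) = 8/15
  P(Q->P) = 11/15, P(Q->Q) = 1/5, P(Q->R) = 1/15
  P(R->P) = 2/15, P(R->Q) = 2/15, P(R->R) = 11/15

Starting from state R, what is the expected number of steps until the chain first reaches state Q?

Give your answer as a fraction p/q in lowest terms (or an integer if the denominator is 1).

Answer: 195/28

Derivation:
Let h_i = expected steps to first reach Q from state i.
Boundary: h_Q = 0.
First-step equations for the other states:
  h_P = 1 + 4/15*h_P + 1/5*h_Q + 8/15*h_R
  h_R = 1 + 2/15*h_P + 2/15*h_Q + 11/15*h_R

Substituting h_Q = 0 and rearranging gives the linear system (I - Q) h = 1:
  [11/15, -8/15] . (h_P, h_R) = 1
  [-2/15, 4/15] . (h_P, h_R) = 1

Solving yields:
  h_P = 45/7
  h_R = 195/28

Starting state is R, so the expected hitting time is h_R = 195/28.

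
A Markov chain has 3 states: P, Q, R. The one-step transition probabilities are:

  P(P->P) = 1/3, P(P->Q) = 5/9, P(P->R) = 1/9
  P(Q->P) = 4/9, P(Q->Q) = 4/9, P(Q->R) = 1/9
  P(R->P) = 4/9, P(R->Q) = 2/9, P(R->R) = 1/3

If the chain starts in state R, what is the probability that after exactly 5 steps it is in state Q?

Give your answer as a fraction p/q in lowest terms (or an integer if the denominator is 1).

Computing P^5 by repeated multiplication:
P^1 =
  P: [1/3, 5/9, 1/9]
  Q: [4/9, 4/9, 1/9]
  R: [4/9, 2/9, 1/3]
P^2 =
  P: [11/27, 37/81, 11/81]
  Q: [32/81, 38/81, 11/81]
  R: [32/81, 34/81, 5/27]
P^3 =
  P: [97/243, 335/729, 103/729]
  Q: [292/729, 334/729, 103/729]
  R: [292/729, 326/729, 37/243]
P^4 =
  P: [875/2187, 3001/6561, 935/6561]
  Q: [2624/6561, 3002/6561, 935/6561]
  R: [2624/6561, 2986/6561, 317/2187]
P^5 =
  P: [7873/19683, 26999/59049, 8431/59049]
  Q: [23620/59049, 26998/59049, 8431/59049]
  R: [23620/59049, 26966/59049, 2821/19683]

(P^5)[R -> Q] = 26966/59049

Answer: 26966/59049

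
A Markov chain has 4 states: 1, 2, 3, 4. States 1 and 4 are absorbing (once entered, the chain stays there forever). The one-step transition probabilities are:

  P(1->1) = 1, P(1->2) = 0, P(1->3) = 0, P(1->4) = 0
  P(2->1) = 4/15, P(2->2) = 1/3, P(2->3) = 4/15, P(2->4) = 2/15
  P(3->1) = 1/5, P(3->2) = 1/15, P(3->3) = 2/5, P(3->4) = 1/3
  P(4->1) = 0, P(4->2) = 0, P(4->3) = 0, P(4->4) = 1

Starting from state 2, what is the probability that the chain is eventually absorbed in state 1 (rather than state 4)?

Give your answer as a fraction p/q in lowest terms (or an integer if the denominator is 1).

Answer: 24/43

Derivation:
Let a_i = P(absorbed in 1 | start in state i).
Boundary conditions: a_1 = 1, a_4 = 0.
For each transient state i, a_i = sum_j P(i->j) * a_j:
  a_2 = 4/15*a_1 + 1/3*a_2 + 4/15*a_3 + 2/15*a_4
  a_3 = 1/5*a_1 + 1/15*a_2 + 2/5*a_3 + 1/3*a_4

Substituting a_1 = 1 and a_4 = 0, rearrange to (I - Q) a = r where r[i] = P(i -> 1):
  [2/3, -4/15] . (a_2, a_3) = 4/15
  [-1/15, 3/5] . (a_2, a_3) = 1/5

Solving yields:
  a_2 = 24/43
  a_3 = 17/43

Starting state is 2, so the absorption probability is a_2 = 24/43.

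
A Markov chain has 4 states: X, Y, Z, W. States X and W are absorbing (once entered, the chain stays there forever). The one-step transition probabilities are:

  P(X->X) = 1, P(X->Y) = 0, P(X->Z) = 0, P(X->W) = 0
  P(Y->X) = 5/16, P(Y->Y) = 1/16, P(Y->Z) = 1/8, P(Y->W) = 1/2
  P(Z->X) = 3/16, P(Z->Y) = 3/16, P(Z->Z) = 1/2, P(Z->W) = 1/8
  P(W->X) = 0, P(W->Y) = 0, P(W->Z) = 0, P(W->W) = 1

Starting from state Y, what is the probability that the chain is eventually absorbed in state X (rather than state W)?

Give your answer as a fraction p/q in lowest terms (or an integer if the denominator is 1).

Answer: 23/57

Derivation:
Let a_i = P(absorbed in X | start in state i).
Boundary conditions: a_X = 1, a_W = 0.
For each transient state i, a_i = sum_j P(i->j) * a_j:
  a_Y = 5/16*a_X + 1/16*a_Y + 1/8*a_Z + 1/2*a_W
  a_Z = 3/16*a_X + 3/16*a_Y + 1/2*a_Z + 1/8*a_W

Substituting a_X = 1 and a_W = 0, rearrange to (I - Q) a = r where r[i] = P(i -> X):
  [15/16, -1/8] . (a_Y, a_Z) = 5/16
  [-3/16, 1/2] . (a_Y, a_Z) = 3/16

Solving yields:
  a_Y = 23/57
  a_Z = 10/19

Starting state is Y, so the absorption probability is a_Y = 23/57.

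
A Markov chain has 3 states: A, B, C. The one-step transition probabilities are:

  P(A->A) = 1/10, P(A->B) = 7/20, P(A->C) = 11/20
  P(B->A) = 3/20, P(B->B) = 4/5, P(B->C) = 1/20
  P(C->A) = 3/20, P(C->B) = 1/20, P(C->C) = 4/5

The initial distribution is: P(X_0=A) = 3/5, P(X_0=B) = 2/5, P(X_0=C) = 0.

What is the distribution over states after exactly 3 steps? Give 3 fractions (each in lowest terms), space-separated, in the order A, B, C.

Propagating the distribution step by step (d_{t+1} = d_t * P):
d_0 = (A=3/5, B=2/5, C=0)
  d_1[A] = 3/5*1/10 + 2/5*3/20 + 0*3/20 = 3/25
  d_1[B] = 3/5*7/20 + 2/5*4/5 + 0*1/20 = 53/100
  d_1[C] = 3/5*11/20 + 2/5*1/20 + 0*4/5 = 7/20
d_1 = (A=3/25, B=53/100, C=7/20)
  d_2[A] = 3/25*1/10 + 53/100*3/20 + 7/20*3/20 = 18/125
  d_2[B] = 3/25*7/20 + 53/100*4/5 + 7/20*1/20 = 967/2000
  d_2[C] = 3/25*11/20 + 53/100*1/20 + 7/20*4/5 = 149/400
d_2 = (A=18/125, B=967/2000, C=149/400)
  d_3[A] = 18/125*1/10 + 967/2000*3/20 + 149/400*3/20 = 357/2500
  d_3[B] = 18/125*7/20 + 967/2000*4/5 + 149/400*1/20 = 18233/40000
  d_3[C] = 18/125*11/20 + 967/2000*1/20 + 149/400*4/5 = 3211/8000
d_3 = (A=357/2500, B=18233/40000, C=3211/8000)

Answer: 357/2500 18233/40000 3211/8000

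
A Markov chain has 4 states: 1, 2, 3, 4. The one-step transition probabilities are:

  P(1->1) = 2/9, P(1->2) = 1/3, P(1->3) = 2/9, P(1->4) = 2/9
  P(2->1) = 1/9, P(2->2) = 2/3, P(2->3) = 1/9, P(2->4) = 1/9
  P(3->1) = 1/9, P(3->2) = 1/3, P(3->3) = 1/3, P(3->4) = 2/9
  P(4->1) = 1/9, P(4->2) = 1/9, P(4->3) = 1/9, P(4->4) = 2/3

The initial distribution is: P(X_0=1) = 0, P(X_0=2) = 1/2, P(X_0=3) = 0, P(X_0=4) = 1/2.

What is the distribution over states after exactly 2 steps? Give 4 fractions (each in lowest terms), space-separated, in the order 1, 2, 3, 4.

Answer: 10/81 61/162 4/27 19/54

Derivation:
Propagating the distribution step by step (d_{t+1} = d_t * P):
d_0 = (1=0, 2=1/2, 3=0, 4=1/2)
  d_1[1] = 0*2/9 + 1/2*1/9 + 0*1/9 + 1/2*1/9 = 1/9
  d_1[2] = 0*1/3 + 1/2*2/3 + 0*1/3 + 1/2*1/9 = 7/18
  d_1[3] = 0*2/9 + 1/2*1/9 + 0*1/3 + 1/2*1/9 = 1/9
  d_1[4] = 0*2/9 + 1/2*1/9 + 0*2/9 + 1/2*2/3 = 7/18
d_1 = (1=1/9, 2=7/18, 3=1/9, 4=7/18)
  d_2[1] = 1/9*2/9 + 7/18*1/9 + 1/9*1/9 + 7/18*1/9 = 10/81
  d_2[2] = 1/9*1/3 + 7/18*2/3 + 1/9*1/3 + 7/18*1/9 = 61/162
  d_2[3] = 1/9*2/9 + 7/18*1/9 + 1/9*1/3 + 7/18*1/9 = 4/27
  d_2[4] = 1/9*2/9 + 7/18*1/9 + 1/9*2/9 + 7/18*2/3 = 19/54
d_2 = (1=10/81, 2=61/162, 3=4/27, 4=19/54)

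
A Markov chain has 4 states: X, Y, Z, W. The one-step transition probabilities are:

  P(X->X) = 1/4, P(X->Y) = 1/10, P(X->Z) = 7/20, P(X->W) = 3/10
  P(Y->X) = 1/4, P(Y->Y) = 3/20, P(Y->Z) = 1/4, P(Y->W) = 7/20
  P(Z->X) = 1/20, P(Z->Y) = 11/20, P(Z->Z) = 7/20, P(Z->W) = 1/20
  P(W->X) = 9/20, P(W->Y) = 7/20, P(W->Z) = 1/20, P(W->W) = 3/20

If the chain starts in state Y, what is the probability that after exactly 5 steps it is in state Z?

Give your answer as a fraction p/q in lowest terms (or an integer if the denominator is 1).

Computing P^5 by repeated multiplication:
P^1 =
  X: [1/4, 1/10, 7/20, 3/10]
  Y: [1/4, 3/20, 1/4, 7/20]
  Z: [1/20, 11/20, 7/20, 1/20]
  W: [9/20, 7/20, 1/20, 3/20]
P^2 =
  X: [6/25, 27/80, 1/4, 69/400]
  Y: [27/100, 123/400, 23/100, 77/400]
  Z: [19/100, 119/400, 7/25, 93/400]
  W: [27/100, 71/400, 27/100, 113/400]
P^3 =
  X: [469/2000, 109/400, 529/2000, 457/2000]
  Y: [97/400, 267/1000, 523/2000, 229/1000]
  Z: [481/2000, 299/1000, 501/2000, 21/100]
  W: [101/400, 301/1000, 99/400, 199/1000]
P^4 =
  X: [607/2500, 11591/40000, 1271/5000, 8529/40000]
  Y: [487/2000, 11531/40000, 1273/5000, 1709/8000]
  Z: [2419/10000, 11207/40000, 2571/10000, 8833/40000]
  W: [2403/10000, 11047/40000, 1301/5000, 8933/40000]
P^5 =
  X: [48361/200000, 56437/200000, 51411/200000, 43791/200000]
  Y: [48361/200000, 28239/100000, 51417/200000, 1367/6250]
  Z: [48549/200000, 28491/100000, 51147/200000, 21661/100000]
  W: [1941/8000, 28673/100000, 51077/200000, 10763/50000]

(P^5)[Y -> Z] = 51417/200000

Answer: 51417/200000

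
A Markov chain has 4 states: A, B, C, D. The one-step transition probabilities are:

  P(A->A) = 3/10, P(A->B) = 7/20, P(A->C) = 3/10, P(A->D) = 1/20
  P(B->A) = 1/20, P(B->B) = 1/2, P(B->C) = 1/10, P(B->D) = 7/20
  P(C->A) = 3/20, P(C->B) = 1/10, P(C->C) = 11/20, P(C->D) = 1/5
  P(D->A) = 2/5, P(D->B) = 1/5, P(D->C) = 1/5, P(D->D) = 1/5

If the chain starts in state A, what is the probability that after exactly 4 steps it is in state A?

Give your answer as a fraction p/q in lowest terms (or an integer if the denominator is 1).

Computing P^4 by repeated multiplication:
P^1 =
  A: [3/10, 7/20, 3/10, 1/20]
  B: [1/20, 1/2, 1/10, 7/20]
  C: [3/20, 1/10, 11/20, 1/5]
  D: [2/5, 1/5, 1/5, 1/5]
P^2 =
  A: [69/400, 8/25, 3/10, 83/400]
  B: [39/200, 139/400, 19/100, 107/400]
  C: [17/80, 79/400, 159/400, 77/400]
  D: [6/25, 3/10, 29/100, 17/100]
P^3 =
  A: [783/4000, 467/1600, 1161/4000, 1777/8000]
  B: [1691/8000, 629/2000, 201/800, 1783/8000]
  C: [841/4000, 2011/8000, 109/320, 791/4000]
  D: [397/2000, 297/1000, 591/2000, 209/1000]
P^4 =
  A: [32913/160000, 2879/10000, 11679/40000, 34307/160000]
  B: [8239/40000, 48149/160000, 2221/8000, 1379/6400]
  C: [16467/80000, 21831/80000, 50417/160000, 32987/160000]
  D: [8093/40000, 11573/40000, 11743/40000, 8591/40000]

(P^4)[A -> A] = 32913/160000

Answer: 32913/160000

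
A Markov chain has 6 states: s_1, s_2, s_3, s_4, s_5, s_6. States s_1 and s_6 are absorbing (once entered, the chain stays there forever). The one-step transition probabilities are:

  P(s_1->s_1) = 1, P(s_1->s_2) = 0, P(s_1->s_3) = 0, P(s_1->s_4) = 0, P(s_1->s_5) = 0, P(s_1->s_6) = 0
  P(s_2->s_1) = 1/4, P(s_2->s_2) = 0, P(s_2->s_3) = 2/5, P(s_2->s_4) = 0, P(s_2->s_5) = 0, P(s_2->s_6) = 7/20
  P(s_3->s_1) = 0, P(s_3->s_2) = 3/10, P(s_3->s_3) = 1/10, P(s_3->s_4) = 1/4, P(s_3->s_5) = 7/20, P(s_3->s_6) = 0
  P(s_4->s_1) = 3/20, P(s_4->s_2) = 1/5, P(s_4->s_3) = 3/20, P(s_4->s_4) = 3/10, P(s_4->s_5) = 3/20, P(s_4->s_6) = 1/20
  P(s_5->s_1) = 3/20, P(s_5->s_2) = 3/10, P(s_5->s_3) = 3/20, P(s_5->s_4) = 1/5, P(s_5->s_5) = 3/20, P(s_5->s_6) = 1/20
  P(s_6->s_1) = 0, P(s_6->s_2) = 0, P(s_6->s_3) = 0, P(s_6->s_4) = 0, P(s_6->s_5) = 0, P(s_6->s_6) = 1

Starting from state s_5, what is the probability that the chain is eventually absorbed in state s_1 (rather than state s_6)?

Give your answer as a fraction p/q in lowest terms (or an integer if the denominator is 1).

Answer: 13779/23956

Derivation:
Let a_i = P(absorbed in s_1 | start in state i).
Boundary conditions: a_s_1 = 1, a_s_6 = 0.
For each transient state i, a_i = sum_j P(i->j) * a_j:
  a_s_2 = 1/4*a_s_1 + 0*a_s_2 + 2/5*a_s_3 + 0*a_s_4 + 0*a_s_5 + 7/20*a_s_6
  a_s_3 = 0*a_s_1 + 3/10*a_s_2 + 1/10*a_s_3 + 1/4*a_s_4 + 7/20*a_s_5 + 0*a_s_6
  a_s_4 = 3/20*a_s_1 + 1/5*a_s_2 + 3/20*a_s_3 + 3/10*a_s_4 + 3/20*a_s_5 + 1/20*a_s_6
  a_s_5 = 3/20*a_s_1 + 3/10*a_s_2 + 3/20*a_s_3 + 1/5*a_s_4 + 3/20*a_s_5 + 1/20*a_s_6

Substituting a_s_1 = 1 and a_s_6 = 0, rearrange to (I - Q) a = r where r[i] = P(i -> s_1):
  [1, -2/5, 0, 0] . (a_s_2, a_s_3, a_s_4, a_s_5) = 1/4
  [-3/10, 9/10, -1/4, -7/20] . (a_s_2, a_s_3, a_s_4, a_s_5) = 0
  [-1/5, -3/20, 7/10, -3/20] . (a_s_2, a_s_3, a_s_4, a_s_5) = 3/20
  [-3/10, -3/20, -1/5, 17/20] . (a_s_2, a_s_3, a_s_4, a_s_5) = 3/20

Solving yields:
  a_s_2 = 99/212
  a_s_3 = 115/212
  a_s_4 = 14067/23956
  a_s_5 = 13779/23956

Starting state is s_5, so the absorption probability is a_s_5 = 13779/23956.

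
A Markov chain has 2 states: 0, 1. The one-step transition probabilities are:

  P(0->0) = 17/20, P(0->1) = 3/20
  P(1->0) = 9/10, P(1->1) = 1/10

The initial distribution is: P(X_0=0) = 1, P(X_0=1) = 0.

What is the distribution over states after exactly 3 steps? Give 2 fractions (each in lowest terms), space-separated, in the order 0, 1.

Propagating the distribution step by step (d_{t+1} = d_t * P):
d_0 = (0=1, 1=0)
  d_1[0] = 1*17/20 + 0*9/10 = 17/20
  d_1[1] = 1*3/20 + 0*1/10 = 3/20
d_1 = (0=17/20, 1=3/20)
  d_2[0] = 17/20*17/20 + 3/20*9/10 = 343/400
  d_2[1] = 17/20*3/20 + 3/20*1/10 = 57/400
d_2 = (0=343/400, 1=57/400)
  d_3[0] = 343/400*17/20 + 57/400*9/10 = 6857/8000
  d_3[1] = 343/400*3/20 + 57/400*1/10 = 1143/8000
d_3 = (0=6857/8000, 1=1143/8000)

Answer: 6857/8000 1143/8000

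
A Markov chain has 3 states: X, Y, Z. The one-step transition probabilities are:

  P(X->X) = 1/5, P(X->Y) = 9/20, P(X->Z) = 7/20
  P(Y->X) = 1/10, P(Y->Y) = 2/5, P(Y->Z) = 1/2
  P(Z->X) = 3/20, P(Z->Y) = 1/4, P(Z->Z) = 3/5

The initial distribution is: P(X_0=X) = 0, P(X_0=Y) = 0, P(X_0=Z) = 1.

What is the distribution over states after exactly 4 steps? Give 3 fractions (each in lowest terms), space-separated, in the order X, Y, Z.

Propagating the distribution step by step (d_{t+1} = d_t * P):
d_0 = (X=0, Y=0, Z=1)
  d_1[X] = 0*1/5 + 0*1/10 + 1*3/20 = 3/20
  d_1[Y] = 0*9/20 + 0*2/5 + 1*1/4 = 1/4
  d_1[Z] = 0*7/20 + 0*1/2 + 1*3/5 = 3/5
d_1 = (X=3/20, Y=1/4, Z=3/5)
  d_2[X] = 3/20*1/5 + 1/4*1/10 + 3/5*3/20 = 29/200
  d_2[Y] = 3/20*9/20 + 1/4*2/5 + 3/5*1/4 = 127/400
  d_2[Z] = 3/20*7/20 + 1/4*1/2 + 3/5*3/5 = 43/80
d_2 = (X=29/200, Y=127/400, Z=43/80)
  d_3[X] = 29/200*1/5 + 127/400*1/10 + 43/80*3/20 = 1131/8000
  d_3[Y] = 29/200*9/20 + 127/400*2/5 + 43/80*1/4 = 2613/8000
  d_3[Z] = 29/200*7/20 + 127/400*1/2 + 43/80*3/5 = 133/250
d_3 = (X=1131/8000, Y=2613/8000, Z=133/250)
  d_4[X] = 1131/8000*1/5 + 2613/8000*1/10 + 133/250*3/20 = 11259/80000
  d_4[Y] = 1131/8000*9/20 + 2613/8000*2/5 + 133/250*1/4 = 52363/160000
  d_4[Z] = 1131/8000*7/20 + 2613/8000*1/2 + 133/250*3/5 = 85119/160000
d_4 = (X=11259/80000, Y=52363/160000, Z=85119/160000)

Answer: 11259/80000 52363/160000 85119/160000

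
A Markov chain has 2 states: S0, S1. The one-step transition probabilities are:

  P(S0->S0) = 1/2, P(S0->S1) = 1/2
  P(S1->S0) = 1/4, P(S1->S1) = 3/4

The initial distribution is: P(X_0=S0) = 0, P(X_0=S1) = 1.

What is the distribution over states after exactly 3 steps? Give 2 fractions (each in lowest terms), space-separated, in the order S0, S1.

Propagating the distribution step by step (d_{t+1} = d_t * P):
d_0 = (S0=0, S1=1)
  d_1[S0] = 0*1/2 + 1*1/4 = 1/4
  d_1[S1] = 0*1/2 + 1*3/4 = 3/4
d_1 = (S0=1/4, S1=3/4)
  d_2[S0] = 1/4*1/2 + 3/4*1/4 = 5/16
  d_2[S1] = 1/4*1/2 + 3/4*3/4 = 11/16
d_2 = (S0=5/16, S1=11/16)
  d_3[S0] = 5/16*1/2 + 11/16*1/4 = 21/64
  d_3[S1] = 5/16*1/2 + 11/16*3/4 = 43/64
d_3 = (S0=21/64, S1=43/64)

Answer: 21/64 43/64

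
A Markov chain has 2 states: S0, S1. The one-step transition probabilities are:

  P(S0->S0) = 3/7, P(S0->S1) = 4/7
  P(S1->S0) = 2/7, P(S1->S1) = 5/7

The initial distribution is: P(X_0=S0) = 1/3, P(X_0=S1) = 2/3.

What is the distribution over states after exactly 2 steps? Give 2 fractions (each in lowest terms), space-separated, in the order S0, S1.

Propagating the distribution step by step (d_{t+1} = d_t * P):
d_0 = (S0=1/3, S1=2/3)
  d_1[S0] = 1/3*3/7 + 2/3*2/7 = 1/3
  d_1[S1] = 1/3*4/7 + 2/3*5/7 = 2/3
d_1 = (S0=1/3, S1=2/3)
  d_2[S0] = 1/3*3/7 + 2/3*2/7 = 1/3
  d_2[S1] = 1/3*4/7 + 2/3*5/7 = 2/3
d_2 = (S0=1/3, S1=2/3)

Answer: 1/3 2/3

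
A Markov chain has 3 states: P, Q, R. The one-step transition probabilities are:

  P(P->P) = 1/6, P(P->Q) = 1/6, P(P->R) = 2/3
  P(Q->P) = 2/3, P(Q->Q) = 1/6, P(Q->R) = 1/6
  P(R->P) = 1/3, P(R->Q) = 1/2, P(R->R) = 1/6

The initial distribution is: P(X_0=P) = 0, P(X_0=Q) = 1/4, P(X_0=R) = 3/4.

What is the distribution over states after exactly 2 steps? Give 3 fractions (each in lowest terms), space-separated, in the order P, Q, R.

Answer: 29/72 2/9 3/8

Derivation:
Propagating the distribution step by step (d_{t+1} = d_t * P):
d_0 = (P=0, Q=1/4, R=3/4)
  d_1[P] = 0*1/6 + 1/4*2/3 + 3/4*1/3 = 5/12
  d_1[Q] = 0*1/6 + 1/4*1/6 + 3/4*1/2 = 5/12
  d_1[R] = 0*2/3 + 1/4*1/6 + 3/4*1/6 = 1/6
d_1 = (P=5/12, Q=5/12, R=1/6)
  d_2[P] = 5/12*1/6 + 5/12*2/3 + 1/6*1/3 = 29/72
  d_2[Q] = 5/12*1/6 + 5/12*1/6 + 1/6*1/2 = 2/9
  d_2[R] = 5/12*2/3 + 5/12*1/6 + 1/6*1/6 = 3/8
d_2 = (P=29/72, Q=2/9, R=3/8)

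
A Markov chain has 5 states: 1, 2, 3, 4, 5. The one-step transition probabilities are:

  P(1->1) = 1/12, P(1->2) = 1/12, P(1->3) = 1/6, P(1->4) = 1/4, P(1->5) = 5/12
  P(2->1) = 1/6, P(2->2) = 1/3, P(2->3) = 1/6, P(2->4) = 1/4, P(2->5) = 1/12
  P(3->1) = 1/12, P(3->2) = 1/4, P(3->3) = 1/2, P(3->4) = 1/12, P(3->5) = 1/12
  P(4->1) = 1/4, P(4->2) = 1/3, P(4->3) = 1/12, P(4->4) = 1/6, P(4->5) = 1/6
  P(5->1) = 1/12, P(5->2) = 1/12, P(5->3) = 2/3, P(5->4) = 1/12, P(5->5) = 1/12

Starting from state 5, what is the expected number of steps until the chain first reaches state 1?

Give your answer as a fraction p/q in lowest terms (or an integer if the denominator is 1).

Let h_i = expected steps to first reach 1 from state i.
Boundary: h_1 = 0.
First-step equations for the other states:
  h_2 = 1 + 1/6*h_1 + 1/3*h_2 + 1/6*h_3 + 1/4*h_4 + 1/12*h_5
  h_3 = 1 + 1/12*h_1 + 1/4*h_2 + 1/2*h_3 + 1/12*h_4 + 1/12*h_5
  h_4 = 1 + 1/4*h_1 + 1/3*h_2 + 1/12*h_3 + 1/6*h_4 + 1/6*h_5
  h_5 = 1 + 1/12*h_1 + 1/12*h_2 + 2/3*h_3 + 1/12*h_4 + 1/12*h_5

Substituting h_1 = 0 and rearranging gives the linear system (I - Q) h = 1:
  [2/3, -1/6, -1/4, -1/12] . (h_2, h_3, h_4, h_5) = 1
  [-1/4, 1/2, -1/12, -1/12] . (h_2, h_3, h_4, h_5) = 1
  [-1/3, -1/12, 5/6, -1/6] . (h_2, h_3, h_4, h_5) = 1
  [-1/12, -2/3, -1/12, 11/12] . (h_2, h_3, h_4, h_5) = 1

Solving yields:
  h_2 = 1878/277
  h_3 = 2148/277
  h_4 = 1737/277
  h_5 = 2193/277

Starting state is 5, so the expected hitting time is h_5 = 2193/277.

Answer: 2193/277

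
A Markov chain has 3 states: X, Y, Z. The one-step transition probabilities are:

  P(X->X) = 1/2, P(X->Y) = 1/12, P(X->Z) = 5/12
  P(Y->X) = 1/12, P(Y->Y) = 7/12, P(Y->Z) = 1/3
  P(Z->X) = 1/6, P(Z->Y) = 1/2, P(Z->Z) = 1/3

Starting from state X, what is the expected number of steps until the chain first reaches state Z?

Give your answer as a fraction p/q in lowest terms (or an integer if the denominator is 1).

Answer: 72/29

Derivation:
Let h_i = expected steps to first reach Z from state i.
Boundary: h_Z = 0.
First-step equations for the other states:
  h_X = 1 + 1/2*h_X + 1/12*h_Y + 5/12*h_Z
  h_Y = 1 + 1/12*h_X + 7/12*h_Y + 1/3*h_Z

Substituting h_Z = 0 and rearranging gives the linear system (I - Q) h = 1:
  [1/2, -1/12] . (h_X, h_Y) = 1
  [-1/12, 5/12] . (h_X, h_Y) = 1

Solving yields:
  h_X = 72/29
  h_Y = 84/29

Starting state is X, so the expected hitting time is h_X = 72/29.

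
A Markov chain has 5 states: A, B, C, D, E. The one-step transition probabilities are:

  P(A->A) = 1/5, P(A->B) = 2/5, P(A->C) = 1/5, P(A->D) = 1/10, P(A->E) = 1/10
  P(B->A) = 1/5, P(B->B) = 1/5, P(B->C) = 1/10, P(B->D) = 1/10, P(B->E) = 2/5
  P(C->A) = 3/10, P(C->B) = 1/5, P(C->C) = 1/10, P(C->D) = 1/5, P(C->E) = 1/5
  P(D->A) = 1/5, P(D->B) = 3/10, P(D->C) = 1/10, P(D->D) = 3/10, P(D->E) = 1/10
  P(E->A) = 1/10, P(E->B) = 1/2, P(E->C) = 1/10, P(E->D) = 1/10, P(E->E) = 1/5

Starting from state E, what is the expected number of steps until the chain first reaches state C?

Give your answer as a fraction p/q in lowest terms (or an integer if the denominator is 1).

Let h_i = expected steps to first reach C from state i.
Boundary: h_C = 0.
First-step equations for the other states:
  h_A = 1 + 1/5*h_A + 2/5*h_B + 1/5*h_C + 1/10*h_D + 1/10*h_E
  h_B = 1 + 1/5*h_A + 1/5*h_B + 1/10*h_C + 1/10*h_D + 2/5*h_E
  h_D = 1 + 1/5*h_A + 3/10*h_B + 1/10*h_C + 3/10*h_D + 1/10*h_E
  h_E = 1 + 1/10*h_A + 1/2*h_B + 1/10*h_C + 1/10*h_D + 1/5*h_E

Substituting h_C = 0 and rearranging gives the linear system (I - Q) h = 1:
  [4/5, -2/5, -1/10, -1/10] . (h_A, h_B, h_D, h_E) = 1
  [-1/5, 4/5, -1/10, -2/5] . (h_A, h_B, h_D, h_E) = 1
  [-1/5, -3/10, 7/10, -1/10] . (h_A, h_B, h_D, h_E) = 1
  [-1/10, -1/2, -1/10, 4/5] . (h_A, h_B, h_D, h_E) = 1

Solving yields:
  h_A = 1200/157
  h_B = 9360/1099
  h_D = 9330/1099
  h_E = 9440/1099

Starting state is E, so the expected hitting time is h_E = 9440/1099.

Answer: 9440/1099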